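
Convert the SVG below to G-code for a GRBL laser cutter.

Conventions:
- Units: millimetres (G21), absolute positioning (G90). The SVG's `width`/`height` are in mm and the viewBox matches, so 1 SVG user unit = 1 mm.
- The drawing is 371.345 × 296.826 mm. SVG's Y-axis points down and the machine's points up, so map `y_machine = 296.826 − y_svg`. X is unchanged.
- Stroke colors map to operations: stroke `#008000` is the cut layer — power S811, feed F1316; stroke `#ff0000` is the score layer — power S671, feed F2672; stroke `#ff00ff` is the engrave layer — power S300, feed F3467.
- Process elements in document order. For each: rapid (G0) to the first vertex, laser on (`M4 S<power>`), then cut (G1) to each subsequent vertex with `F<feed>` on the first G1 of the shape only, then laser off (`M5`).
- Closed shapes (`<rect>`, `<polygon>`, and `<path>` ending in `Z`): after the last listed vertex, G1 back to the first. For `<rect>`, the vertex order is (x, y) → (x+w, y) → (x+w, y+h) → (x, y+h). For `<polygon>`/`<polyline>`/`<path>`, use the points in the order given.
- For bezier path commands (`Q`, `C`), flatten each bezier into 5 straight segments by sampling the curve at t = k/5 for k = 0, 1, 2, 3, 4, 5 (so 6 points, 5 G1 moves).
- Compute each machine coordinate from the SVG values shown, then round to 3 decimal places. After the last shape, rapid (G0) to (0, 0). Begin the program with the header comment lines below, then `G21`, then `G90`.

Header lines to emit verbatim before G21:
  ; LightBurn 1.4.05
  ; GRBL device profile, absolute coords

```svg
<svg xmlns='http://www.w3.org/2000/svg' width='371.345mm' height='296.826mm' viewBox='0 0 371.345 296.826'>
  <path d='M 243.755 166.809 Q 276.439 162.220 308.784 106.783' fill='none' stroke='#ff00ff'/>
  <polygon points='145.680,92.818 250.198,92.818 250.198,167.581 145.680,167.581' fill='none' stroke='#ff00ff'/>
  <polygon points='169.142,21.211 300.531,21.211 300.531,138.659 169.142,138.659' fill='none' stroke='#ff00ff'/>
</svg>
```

1 u = 1 mm; y_m = 296.826 − y.

[1] `<path>` quadratic bezier, #ff00ff→engrave S300 F3467: (243.755,130.017) → (256.815,133.887) → (269.848,141.824) → (282.854,153.829) → (295.832,169.902) → (308.784,190.043)

[2] `<polygon>` rectangle, #ff00ff→engrave S300 F3467: (145.680,204.008) → (250.198,204.008) → (250.198,129.245) → (145.680,129.245) → (145.680,204.008) (closed)

[3] `<polygon>` rectangle, #ff00ff→engrave S300 F3467: (169.142,275.615) → (300.531,275.615) → (300.531,158.167) → (169.142,158.167) → (169.142,275.615) (closed)

; LightBurn 1.4.05
; GRBL device profile, absolute coords
G21
G90
G0 X243.755 Y130.017
M4 S300
G1 X256.815 Y133.887 F3467
G1 X269.848 Y141.824
G1 X282.854 Y153.829
G1 X295.832 Y169.902
G1 X308.784 Y190.043
M5
G0 X145.680 Y204.008
M4 S300
G1 X250.198 Y204.008 F3467
G1 X250.198 Y129.245
G1 X145.680 Y129.245
G1 X145.680 Y204.008
M5
G0 X169.142 Y275.615
M4 S300
G1 X300.531 Y275.615 F3467
G1 X300.531 Y158.167
G1 X169.142 Y158.167
G1 X169.142 Y275.615
M5
G0 X0.000 Y0.000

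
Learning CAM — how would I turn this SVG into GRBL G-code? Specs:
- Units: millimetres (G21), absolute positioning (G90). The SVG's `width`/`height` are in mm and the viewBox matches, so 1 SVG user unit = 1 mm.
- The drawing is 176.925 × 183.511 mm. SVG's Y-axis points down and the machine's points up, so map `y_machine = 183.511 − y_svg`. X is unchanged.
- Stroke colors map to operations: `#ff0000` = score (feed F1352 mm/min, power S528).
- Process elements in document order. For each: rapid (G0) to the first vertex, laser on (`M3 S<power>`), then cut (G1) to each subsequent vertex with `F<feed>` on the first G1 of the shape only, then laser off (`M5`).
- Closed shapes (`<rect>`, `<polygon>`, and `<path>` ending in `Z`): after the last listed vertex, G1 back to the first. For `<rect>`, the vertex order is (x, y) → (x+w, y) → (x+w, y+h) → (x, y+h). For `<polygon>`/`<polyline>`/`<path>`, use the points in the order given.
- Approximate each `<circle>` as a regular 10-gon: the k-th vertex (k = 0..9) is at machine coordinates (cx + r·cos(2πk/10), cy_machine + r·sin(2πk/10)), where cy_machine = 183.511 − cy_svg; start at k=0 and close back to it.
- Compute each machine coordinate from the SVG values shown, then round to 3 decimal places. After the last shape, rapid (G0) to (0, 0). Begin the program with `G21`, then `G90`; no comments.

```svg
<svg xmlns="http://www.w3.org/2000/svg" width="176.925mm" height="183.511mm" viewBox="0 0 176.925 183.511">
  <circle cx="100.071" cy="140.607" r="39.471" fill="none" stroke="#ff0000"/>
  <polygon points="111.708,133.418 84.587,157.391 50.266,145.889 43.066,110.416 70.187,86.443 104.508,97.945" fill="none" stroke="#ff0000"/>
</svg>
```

viewBox `0 0 176.925 183.511` with mm width/height → 1 unit = 1 mm. Flip: y_m = 183.511 − y_svg.

**Shape 1** — `<circle>` circle, stroke `#ff0000` → score (S528, F1352). Machine vertices: (139.542,42.904) → (132.004,66.104) → (112.268,80.443) → (87.874,80.443) → (68.138,66.104) → (60.600,42.904) → (68.138,19.704) → (87.874,5.365) → (112.268,5.365) → (132.004,19.704) → (139.542,42.904). Closed: final G1 returns to the first vertex.

**Shape 2** — `<polygon>` regular polygon, stroke `#ff0000` → score (S528, F1352). Machine vertices: (111.708,50.093) → (84.587,26.120) → (50.266,37.622) → (43.066,73.095) → (70.187,97.068) → (104.508,85.566) → (111.708,50.093). Closed: final G1 returns to the first vertex.

G21
G90
G0 X139.542 Y42.904
M3 S528
G1 X132.004 Y66.104 F1352
G1 X112.268 Y80.443
G1 X87.874 Y80.443
G1 X68.138 Y66.104
G1 X60.600 Y42.904
G1 X68.138 Y19.704
G1 X87.874 Y5.365
G1 X112.268 Y5.365
G1 X132.004 Y19.704
G1 X139.542 Y42.904
M5
G0 X111.708 Y50.093
M3 S528
G1 X84.587 Y26.120 F1352
G1 X50.266 Y37.622
G1 X43.066 Y73.095
G1 X70.187 Y97.068
G1 X104.508 Y85.566
G1 X111.708 Y50.093
M5
G0 X0.000 Y0.000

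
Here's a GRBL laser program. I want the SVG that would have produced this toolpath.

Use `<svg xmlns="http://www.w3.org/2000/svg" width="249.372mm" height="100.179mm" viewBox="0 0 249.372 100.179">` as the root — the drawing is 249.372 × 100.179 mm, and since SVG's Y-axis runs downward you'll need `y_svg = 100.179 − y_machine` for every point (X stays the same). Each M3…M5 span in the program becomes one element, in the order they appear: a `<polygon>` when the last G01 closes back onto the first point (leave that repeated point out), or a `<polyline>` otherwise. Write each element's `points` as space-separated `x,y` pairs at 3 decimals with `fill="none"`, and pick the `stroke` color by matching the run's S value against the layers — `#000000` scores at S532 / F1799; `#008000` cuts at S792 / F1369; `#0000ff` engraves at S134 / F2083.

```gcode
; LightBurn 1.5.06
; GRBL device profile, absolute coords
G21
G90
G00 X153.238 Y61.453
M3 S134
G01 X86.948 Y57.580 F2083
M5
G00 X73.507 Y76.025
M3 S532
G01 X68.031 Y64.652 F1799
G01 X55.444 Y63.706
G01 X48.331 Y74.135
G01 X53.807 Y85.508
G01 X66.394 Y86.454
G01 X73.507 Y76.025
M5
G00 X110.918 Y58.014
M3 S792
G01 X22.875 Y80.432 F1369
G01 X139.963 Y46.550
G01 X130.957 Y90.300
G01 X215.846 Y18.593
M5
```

Machine Y-up, SVG Y-down with viewBox height 100.179, so y_svg = 100.179 − y_machine; X carries over.

Run 1: S134 ⇒ engrave layer `#0000ff`. The run is open, so emit a `<polyline>` with points (Y-flipped): 153.238,38.726 86.948,42.599.

Run 2: power S532 maps to stroke `#000000` (score). The run returns to its start, so emit a `<polygon>` with points (Y-flipped): 73.507,24.154 68.031,35.527 55.444,36.473 48.331,26.044 53.807,14.671 66.394,13.725.

Run 3: the run's S792 means `#008000` (cut). The run is open, so emit a `<polyline>` with points (Y-flipped): 110.918,42.165 22.875,19.747 139.963,53.629 130.957,9.879 215.846,81.586.

<svg xmlns="http://www.w3.org/2000/svg" width="249.372mm" height="100.179mm" viewBox="0 0 249.372 100.179">
  <polyline points="153.238,38.726 86.948,42.599" fill="none" stroke="#0000ff"/>
  <polygon points="73.507,24.154 68.031,35.527 55.444,36.473 48.331,26.044 53.807,14.671 66.394,13.725" fill="none" stroke="#000000"/>
  <polyline points="110.918,42.165 22.875,19.747 139.963,53.629 130.957,9.879 215.846,81.586" fill="none" stroke="#008000"/>
</svg>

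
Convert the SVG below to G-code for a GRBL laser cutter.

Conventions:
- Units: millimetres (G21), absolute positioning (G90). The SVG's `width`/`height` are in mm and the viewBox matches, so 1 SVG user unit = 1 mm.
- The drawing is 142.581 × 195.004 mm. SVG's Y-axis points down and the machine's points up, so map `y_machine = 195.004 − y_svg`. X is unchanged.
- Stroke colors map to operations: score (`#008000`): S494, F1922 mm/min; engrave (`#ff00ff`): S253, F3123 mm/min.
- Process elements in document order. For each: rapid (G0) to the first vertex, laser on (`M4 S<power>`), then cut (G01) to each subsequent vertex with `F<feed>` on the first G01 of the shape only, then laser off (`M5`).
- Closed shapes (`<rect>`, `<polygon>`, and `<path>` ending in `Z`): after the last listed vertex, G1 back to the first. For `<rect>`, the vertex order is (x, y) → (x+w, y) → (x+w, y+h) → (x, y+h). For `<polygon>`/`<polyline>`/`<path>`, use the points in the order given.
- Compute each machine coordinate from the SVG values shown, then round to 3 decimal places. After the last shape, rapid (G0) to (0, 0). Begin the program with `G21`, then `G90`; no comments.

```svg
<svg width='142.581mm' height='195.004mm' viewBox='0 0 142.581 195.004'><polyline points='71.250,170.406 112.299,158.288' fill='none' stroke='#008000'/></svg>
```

G21
G90
G0 X71.250 Y24.598
M4 S494
G01 X112.299 Y36.716 F1922
M5
G0 X0.000 Y0.000

1 u = 1 mm; y_m = 195.004 − y.

[1] `<polyline>` line segment, #008000→score S494 F1922: (71.250,24.598) → (112.299,36.716)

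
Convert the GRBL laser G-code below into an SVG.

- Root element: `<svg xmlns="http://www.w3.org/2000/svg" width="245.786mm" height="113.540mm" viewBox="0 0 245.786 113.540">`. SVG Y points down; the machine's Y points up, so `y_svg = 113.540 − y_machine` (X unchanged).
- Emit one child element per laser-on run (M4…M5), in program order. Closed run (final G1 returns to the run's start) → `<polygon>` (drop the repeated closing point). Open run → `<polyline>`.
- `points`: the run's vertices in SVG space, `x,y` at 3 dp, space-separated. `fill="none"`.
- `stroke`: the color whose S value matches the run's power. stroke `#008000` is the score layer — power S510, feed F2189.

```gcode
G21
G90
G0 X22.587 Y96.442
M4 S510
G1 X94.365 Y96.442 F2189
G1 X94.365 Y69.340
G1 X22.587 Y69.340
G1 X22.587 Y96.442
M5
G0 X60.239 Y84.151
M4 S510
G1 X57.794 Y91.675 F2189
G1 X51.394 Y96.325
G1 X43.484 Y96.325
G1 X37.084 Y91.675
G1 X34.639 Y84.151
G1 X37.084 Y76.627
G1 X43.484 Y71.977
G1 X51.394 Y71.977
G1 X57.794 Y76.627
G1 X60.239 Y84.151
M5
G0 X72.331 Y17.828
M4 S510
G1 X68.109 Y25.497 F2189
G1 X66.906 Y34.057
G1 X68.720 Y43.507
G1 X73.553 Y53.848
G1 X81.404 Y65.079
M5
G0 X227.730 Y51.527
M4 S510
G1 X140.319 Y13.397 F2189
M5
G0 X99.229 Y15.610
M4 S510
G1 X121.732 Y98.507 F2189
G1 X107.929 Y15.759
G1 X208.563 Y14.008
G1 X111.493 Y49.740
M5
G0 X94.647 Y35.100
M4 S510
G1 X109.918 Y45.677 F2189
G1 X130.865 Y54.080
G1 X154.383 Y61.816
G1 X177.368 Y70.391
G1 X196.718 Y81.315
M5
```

<svg xmlns="http://www.w3.org/2000/svg" width="245.786mm" height="113.540mm" viewBox="0 0 245.786 113.540">
  <polygon points="22.587,17.098 94.365,17.098 94.365,44.200 22.587,44.200" fill="none" stroke="#008000"/>
  <polygon points="60.239,29.389 57.794,21.865 51.394,17.215 43.484,17.215 37.084,21.865 34.639,29.389 37.084,36.913 43.484,41.563 51.394,41.563 57.794,36.913" fill="none" stroke="#008000"/>
  <polyline points="72.331,95.712 68.109,88.043 66.906,79.483 68.720,70.033 73.553,59.692 81.404,48.461" fill="none" stroke="#008000"/>
  <polyline points="227.730,62.013 140.319,100.143" fill="none" stroke="#008000"/>
  <polyline points="99.229,97.930 121.732,15.033 107.929,97.781 208.563,99.532 111.493,63.800" fill="none" stroke="#008000"/>
  <polyline points="94.647,78.440 109.918,67.863 130.865,59.460 154.383,51.724 177.368,43.149 196.718,32.225" fill="none" stroke="#008000"/>
</svg>

Machine Y-up, SVG Y-down with viewBox height 113.540, so y_svg = 113.540 − y_machine; X carries over. Every run uses S510, so all elements get stroke `#008000` (score).

Run 1: The run returns to its start, so emit a `<polygon>` with points (Y-flipped): 22.587,17.098 94.365,17.098 94.365,44.200 22.587,44.200.

Run 2: The run returns to its start, so emit a `<polygon>` with points (Y-flipped): 60.239,29.389 57.794,21.865 51.394,17.215 43.484,17.215 37.084,21.865 34.639,29.389 37.084,36.913 43.484,41.563 51.394,41.563 57.794,36.913.

Run 3: The run is open, so emit a `<polyline>` with points (Y-flipped): 72.331,95.712 68.109,88.043 66.906,79.483 68.720,70.033 73.553,59.692 81.404,48.461.

Run 4: The run is open, so emit a `<polyline>` with points (Y-flipped): 227.730,62.013 140.319,100.143.

Run 5: The run is open, so emit a `<polyline>` with points (Y-flipped): 99.229,97.930 121.732,15.033 107.929,97.781 208.563,99.532 111.493,63.800.

Run 6: The run is open, so emit a `<polyline>` with points (Y-flipped): 94.647,78.440 109.918,67.863 130.865,59.460 154.383,51.724 177.368,43.149 196.718,32.225.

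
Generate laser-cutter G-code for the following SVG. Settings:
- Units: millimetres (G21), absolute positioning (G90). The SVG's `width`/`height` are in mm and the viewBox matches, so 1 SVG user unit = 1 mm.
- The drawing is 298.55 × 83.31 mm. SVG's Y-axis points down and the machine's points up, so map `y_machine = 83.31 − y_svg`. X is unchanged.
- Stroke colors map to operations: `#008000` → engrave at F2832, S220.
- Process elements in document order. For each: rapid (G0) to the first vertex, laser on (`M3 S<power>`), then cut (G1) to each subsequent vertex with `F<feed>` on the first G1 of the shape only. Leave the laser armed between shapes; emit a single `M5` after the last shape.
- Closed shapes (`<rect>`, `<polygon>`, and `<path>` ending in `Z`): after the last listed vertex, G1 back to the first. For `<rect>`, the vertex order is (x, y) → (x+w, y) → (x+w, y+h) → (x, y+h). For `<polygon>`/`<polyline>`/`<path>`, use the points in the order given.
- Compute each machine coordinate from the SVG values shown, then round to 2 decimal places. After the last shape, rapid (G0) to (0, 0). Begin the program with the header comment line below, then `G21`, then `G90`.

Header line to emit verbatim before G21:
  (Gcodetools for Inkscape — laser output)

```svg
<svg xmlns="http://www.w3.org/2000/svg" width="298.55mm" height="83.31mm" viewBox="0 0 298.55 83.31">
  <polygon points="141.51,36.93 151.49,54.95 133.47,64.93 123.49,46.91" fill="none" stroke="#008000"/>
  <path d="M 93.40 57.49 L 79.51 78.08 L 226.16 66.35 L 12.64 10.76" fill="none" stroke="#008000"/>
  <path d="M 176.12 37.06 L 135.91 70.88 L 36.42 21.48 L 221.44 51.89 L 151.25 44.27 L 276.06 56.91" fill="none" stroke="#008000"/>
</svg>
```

Since the viewBox matches the mm dimensions, user units are millimetres directly. The only transform is the Y-flip y_m = 83.31 − y_svg.

Shape 1 is a regular polygon drawn with `<polygon>`. Its stroke #008000 means engrave at S220, F2832. After flipping Y the toolpath is (141.51,46.38) → (151.49,28.36) → (133.47,18.38) → (123.49,36.40) → (141.51,46.38), returning to the start.

Shape 2 is a open polyline drawn with `<path>`. Its stroke #008000 means engrave at S220, F2832. After flipping Y the toolpath is (93.40,25.82) → (79.51,5.23) → (226.16,16.96) → (12.64,72.55).

Shape 3 is a open polyline drawn with `<path>`. Its stroke #008000 means engrave at S220, F2832. After flipping Y the toolpath is (176.12,46.25) → (135.91,12.43) → (36.42,61.83) → (221.44,31.42) → (151.25,39.04) → (276.06,26.40).

(Gcodetools for Inkscape — laser output)
G21
G90
G0 X141.51 Y46.38
M3 S220
G1 X151.49 Y28.36 F2832
G1 X133.47 Y18.38
G1 X123.49 Y36.40
G1 X141.51 Y46.38
G0 X93.40 Y25.82
M3 S220
G1 X79.51 Y5.23 F2832
G1 X226.16 Y16.96
G1 X12.64 Y72.55
G0 X176.12 Y46.25
M3 S220
G1 X135.91 Y12.43 F2832
G1 X36.42 Y61.83
G1 X221.44 Y31.42
G1 X151.25 Y39.04
G1 X276.06 Y26.40
M5
G0 X0.00 Y0.00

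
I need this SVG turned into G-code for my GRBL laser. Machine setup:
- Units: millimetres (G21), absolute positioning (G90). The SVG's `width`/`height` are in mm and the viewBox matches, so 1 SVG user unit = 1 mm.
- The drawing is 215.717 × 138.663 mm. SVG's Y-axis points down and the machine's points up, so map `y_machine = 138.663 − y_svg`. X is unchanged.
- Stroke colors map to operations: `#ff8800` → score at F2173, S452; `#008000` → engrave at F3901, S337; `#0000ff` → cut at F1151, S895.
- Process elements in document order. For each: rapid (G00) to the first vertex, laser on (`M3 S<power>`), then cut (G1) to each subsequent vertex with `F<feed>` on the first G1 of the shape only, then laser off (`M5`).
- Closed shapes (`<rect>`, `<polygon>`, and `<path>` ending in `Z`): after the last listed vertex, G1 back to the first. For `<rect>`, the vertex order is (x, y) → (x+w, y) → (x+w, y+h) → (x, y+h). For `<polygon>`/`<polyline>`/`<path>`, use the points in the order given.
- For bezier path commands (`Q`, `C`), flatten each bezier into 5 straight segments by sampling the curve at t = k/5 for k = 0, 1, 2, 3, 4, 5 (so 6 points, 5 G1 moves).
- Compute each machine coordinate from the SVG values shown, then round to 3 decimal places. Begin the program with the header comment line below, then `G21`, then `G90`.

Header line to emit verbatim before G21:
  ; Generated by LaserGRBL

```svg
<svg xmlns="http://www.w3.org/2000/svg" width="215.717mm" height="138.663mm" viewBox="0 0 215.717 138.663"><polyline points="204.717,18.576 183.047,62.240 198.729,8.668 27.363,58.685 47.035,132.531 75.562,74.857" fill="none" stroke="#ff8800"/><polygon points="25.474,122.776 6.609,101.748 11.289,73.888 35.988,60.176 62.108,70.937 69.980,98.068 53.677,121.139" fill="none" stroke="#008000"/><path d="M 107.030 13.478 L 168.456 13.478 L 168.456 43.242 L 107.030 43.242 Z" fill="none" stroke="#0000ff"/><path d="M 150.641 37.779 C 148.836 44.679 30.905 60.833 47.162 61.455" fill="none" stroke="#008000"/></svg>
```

; Generated by LaserGRBL
G21
G90
G00 X204.717 Y120.087
M3 S452
G1 X183.047 Y76.423 F2173
G1 X198.729 Y129.995
G1 X27.363 Y79.978
G1 X47.035 Y6.132
G1 X75.562 Y63.806
M5
G00 X25.474 Y15.887
M3 S337
G1 X6.609 Y36.915 F3901
G1 X11.289 Y64.775
G1 X35.988 Y78.487
G1 X62.108 Y67.726
G1 X69.980 Y40.595
G1 X53.677 Y17.524
G1 X25.474 Y15.887
M5
G00 X107.030 Y125.185
M3 S895
G1 X168.456 Y125.185 F1151
G1 X168.456 Y95.421
G1 X107.030 Y95.421
G1 X107.030 Y125.185
M5
G00 X150.641 Y100.884
M3 S337
G1 X137.625 Y95.832 F3901
G1 X108.755 Y89.748
G1 X76.044 Y83.823
G1 X51.508 Y79.247
G1 X47.162 Y77.208
M5

viewBox `0 0 215.717 138.663` with mm width/height → 1 unit = 1 mm. Flip: y_m = 138.663 − y_svg.

**Shape 1** — `<polyline>` open polyline, stroke `#ff8800` → score (S452, F2173). Machine vertices: (204.717,120.087) → (183.047,76.423) → (198.729,129.995) → (27.363,79.978) → (47.035,6.132) → (75.562,63.806). Open path.

**Shape 2** — `<polygon>` regular polygon, stroke `#008000` → engrave (S337, F3901). Machine vertices: (25.474,15.887) → (6.609,36.915) → (11.289,64.775) → (35.988,78.487) → (62.108,67.726) → (69.980,40.595) → (53.677,17.524) → (25.474,15.887). Closed: final G1 returns to the first vertex.

**Shape 3** — `<path>` rectangle, stroke `#0000ff` → cut (S895, F1151). Machine vertices: (107.030,125.185) → (168.456,125.185) → (168.456,95.421) → (107.030,95.421) → (107.030,125.185). Closed: final G1 returns to the first vertex.

**Shape 4** — `<path>` cubic bezier, stroke `#008000` → engrave (S337, F3901). Control points (SVG): P0=(150.641,37.779), P1=(148.836,44.679), P2=(30.905,60.833), P3=(47.162,61.455); sampled at t=k/5. Machine vertices: (150.641,100.884) → (137.625,95.832) → (108.755,89.748) → (76.044,83.823) → (51.508,79.247) → (47.162,77.208). Open path.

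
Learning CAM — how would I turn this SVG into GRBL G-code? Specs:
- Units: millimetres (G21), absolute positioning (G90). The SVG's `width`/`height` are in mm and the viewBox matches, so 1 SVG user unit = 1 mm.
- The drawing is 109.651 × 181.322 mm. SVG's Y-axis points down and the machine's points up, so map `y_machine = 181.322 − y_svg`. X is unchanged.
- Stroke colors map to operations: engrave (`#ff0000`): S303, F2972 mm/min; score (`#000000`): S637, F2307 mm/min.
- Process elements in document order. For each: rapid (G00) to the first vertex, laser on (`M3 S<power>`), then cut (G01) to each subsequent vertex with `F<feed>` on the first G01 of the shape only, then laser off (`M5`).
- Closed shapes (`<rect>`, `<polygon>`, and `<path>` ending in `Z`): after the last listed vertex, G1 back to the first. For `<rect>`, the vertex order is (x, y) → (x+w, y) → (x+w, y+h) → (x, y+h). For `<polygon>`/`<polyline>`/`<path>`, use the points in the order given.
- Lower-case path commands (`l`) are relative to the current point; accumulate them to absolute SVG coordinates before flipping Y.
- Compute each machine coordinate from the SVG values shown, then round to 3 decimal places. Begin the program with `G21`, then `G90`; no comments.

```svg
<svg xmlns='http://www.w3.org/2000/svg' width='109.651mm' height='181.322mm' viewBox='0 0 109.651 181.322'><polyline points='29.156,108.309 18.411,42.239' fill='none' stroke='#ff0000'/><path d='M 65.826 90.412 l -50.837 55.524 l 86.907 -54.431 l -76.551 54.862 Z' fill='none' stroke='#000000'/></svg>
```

G21
G90
G00 X29.156 Y73.013
M3 S303
G01 X18.411 Y139.083 F2972
M5
G00 X65.826 Y90.910
M3 S637
G01 X14.989 Y35.386 F2307
G01 X101.896 Y89.817
G01 X25.345 Y34.955
G01 X65.826 Y90.910
M5

viewBox `0 0 109.651 181.322` with mm width/height → 1 unit = 1 mm. Flip: y_m = 181.322 − y_svg.

**Shape 1** — `<polyline>` line segment, stroke `#ff0000` → engrave (S303, F2972). Machine vertices: (29.156,73.013) → (18.411,139.083). Open path.

**Shape 2** — `<path>` closed polygon, stroke `#000000` → score (S637, F2307). Machine vertices: (65.826,90.910) → (14.989,35.386) → (101.896,89.817) → (25.345,34.955) → (65.826,90.910). Closed: final G1 returns to the first vertex.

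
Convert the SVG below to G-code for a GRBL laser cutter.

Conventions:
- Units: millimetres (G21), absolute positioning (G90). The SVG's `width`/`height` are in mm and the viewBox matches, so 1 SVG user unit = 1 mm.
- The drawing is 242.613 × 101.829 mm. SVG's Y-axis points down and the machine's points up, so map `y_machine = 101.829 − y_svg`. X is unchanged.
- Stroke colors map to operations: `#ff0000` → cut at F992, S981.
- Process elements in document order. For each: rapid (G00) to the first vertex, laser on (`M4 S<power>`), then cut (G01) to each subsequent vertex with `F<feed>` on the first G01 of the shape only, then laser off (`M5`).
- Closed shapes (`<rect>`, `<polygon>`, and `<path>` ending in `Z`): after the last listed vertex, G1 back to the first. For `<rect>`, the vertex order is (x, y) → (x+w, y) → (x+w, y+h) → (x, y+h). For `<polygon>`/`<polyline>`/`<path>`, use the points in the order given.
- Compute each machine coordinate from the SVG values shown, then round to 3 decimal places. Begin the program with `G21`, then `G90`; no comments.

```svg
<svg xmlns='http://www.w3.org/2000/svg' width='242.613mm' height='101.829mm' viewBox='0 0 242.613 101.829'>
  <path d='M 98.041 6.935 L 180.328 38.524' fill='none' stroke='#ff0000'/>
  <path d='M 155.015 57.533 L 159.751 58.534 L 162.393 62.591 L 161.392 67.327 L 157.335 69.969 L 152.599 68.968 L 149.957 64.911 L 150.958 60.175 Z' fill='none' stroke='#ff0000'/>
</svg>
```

Since the viewBox matches the mm dimensions, user units are millimetres directly. The only transform is the Y-flip y_m = 101.829 − y_svg.

Shape 1 is a line segment drawn with `<path>`. Its stroke #ff0000 means cut at S981, F992. After flipping Y the toolpath is (98.041,94.894) → (180.328,63.305).

Shape 2 is a regular polygon drawn with `<path>`. Its stroke #ff0000 means cut at S981, F992. After flipping Y the toolpath is (155.015,44.296) → (159.751,43.295) → (162.393,39.238) → (161.392,34.502) → (157.335,31.860) → (152.599,32.861) → (149.957,36.918) → (150.958,41.654) → (155.015,44.296), returning to the start.

G21
G90
G00 X98.041 Y94.894
M4 S981
G01 X180.328 Y63.305 F992
M5
G00 X155.015 Y44.296
M4 S981
G01 X159.751 Y43.295 F992
G01 X162.393 Y39.238
G01 X161.392 Y34.502
G01 X157.335 Y31.860
G01 X152.599 Y32.861
G01 X149.957 Y36.918
G01 X150.958 Y41.654
G01 X155.015 Y44.296
M5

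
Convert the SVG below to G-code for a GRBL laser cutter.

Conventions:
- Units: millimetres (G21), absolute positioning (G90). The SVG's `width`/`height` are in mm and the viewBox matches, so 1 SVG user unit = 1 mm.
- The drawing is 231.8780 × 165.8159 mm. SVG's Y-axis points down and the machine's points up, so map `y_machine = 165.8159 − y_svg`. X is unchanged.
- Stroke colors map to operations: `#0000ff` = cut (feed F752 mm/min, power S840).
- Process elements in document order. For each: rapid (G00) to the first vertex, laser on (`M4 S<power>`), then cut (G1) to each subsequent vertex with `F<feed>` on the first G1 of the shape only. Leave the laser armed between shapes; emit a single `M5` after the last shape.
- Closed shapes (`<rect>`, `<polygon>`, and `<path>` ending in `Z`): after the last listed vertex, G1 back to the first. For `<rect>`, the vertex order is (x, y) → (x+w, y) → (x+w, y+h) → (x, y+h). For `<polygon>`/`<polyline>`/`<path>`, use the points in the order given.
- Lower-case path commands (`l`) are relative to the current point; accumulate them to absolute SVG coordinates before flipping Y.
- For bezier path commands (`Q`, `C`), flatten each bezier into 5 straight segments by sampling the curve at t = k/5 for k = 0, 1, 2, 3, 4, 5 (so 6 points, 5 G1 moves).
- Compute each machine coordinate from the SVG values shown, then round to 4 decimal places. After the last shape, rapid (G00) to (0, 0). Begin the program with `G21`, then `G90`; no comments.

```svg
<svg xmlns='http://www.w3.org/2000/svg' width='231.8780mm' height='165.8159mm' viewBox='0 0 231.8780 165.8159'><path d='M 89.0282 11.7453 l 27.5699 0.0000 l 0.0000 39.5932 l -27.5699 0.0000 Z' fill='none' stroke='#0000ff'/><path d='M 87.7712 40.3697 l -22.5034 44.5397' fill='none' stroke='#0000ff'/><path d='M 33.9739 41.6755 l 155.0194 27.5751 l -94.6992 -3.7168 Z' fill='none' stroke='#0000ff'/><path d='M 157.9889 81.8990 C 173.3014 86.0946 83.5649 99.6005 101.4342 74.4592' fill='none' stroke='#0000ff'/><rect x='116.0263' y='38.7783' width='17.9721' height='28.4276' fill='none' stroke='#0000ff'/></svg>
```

G21
G90
G00 X89.0282 Y154.0706
M4 S840
G1 X116.5981 Y154.0706 F752
G1 X116.5981 Y114.4774
G1 X89.0282 Y114.4774
G1 X89.0282 Y154.0706
G00 X87.7712 Y125.4462
M4 S840
G1 X65.2678 Y80.9065 F752
G00 X33.9739 Y124.1404
M4 S840
G1 X188.9933 Y96.5653 F752
G1 X94.2941 Y100.2821
G1 X33.9739 Y124.1404
G00 X157.9889 Y83.9169
M4 S840
G1 X156.2718 Y80.6660 F752
G1 X139.5503 Y77.4825
G1 X118.0319 Y76.6685
G1 X101.9241 Y80.5259
G1 X101.4342 Y91.3567
G00 X116.0263 Y127.0376
M4 S840
G1 X133.9984 Y127.0376 F752
G1 X133.9984 Y98.6100
G1 X116.0263 Y98.6100
G1 X116.0263 Y127.0376
M5
G00 X0.0000 Y0.0000

viewBox `0 0 231.8780 165.8159` with mm width/height → 1 unit = 1 mm. Flip: y_m = 165.8159 − y_svg.

**Shape 1** — `<path>` rectangle, stroke `#0000ff` → cut (S840, F752). Machine vertices: (89.0282,154.0706) → (116.5981,154.0706) → (116.5981,114.4774) → (89.0282,114.4774) → (89.0282,154.0706). Closed: final G1 returns to the first vertex.

**Shape 2** — `<path>` line segment, stroke `#0000ff` → cut (S840, F752). Machine vertices: (87.7712,125.4462) → (65.2678,80.9065). Open path.

**Shape 3** — `<path>` closed polygon, stroke `#0000ff` → cut (S840, F752). Machine vertices: (33.9739,124.1404) → (188.9933,96.5653) → (94.2941,100.2821) → (33.9739,124.1404). Closed: final G1 returns to the first vertex.

**Shape 4** — `<path>` cubic bezier, stroke `#0000ff` → cut (S840, F752). Control points (SVG): P0=(157.9889,81.8990), P1=(173.3014,86.0946), P2=(83.5649,99.6005), P3=(101.4342,74.4592); sampled at t=k/5. Machine vertices: (157.9889,83.9169) → (156.2718,80.6660) → (139.5503,77.4825) → (118.0319,76.6685) → (101.9241,80.5259) → (101.4342,91.3567). Open path.

**Shape 5** — `<rect>` rectangle, stroke `#0000ff` → cut (S840, F752). Machine vertices: (116.0263,127.0376) → (133.9984,127.0376) → (133.9984,98.6100) → (116.0263,98.6100) → (116.0263,127.0376). Closed: final G1 returns to the first vertex.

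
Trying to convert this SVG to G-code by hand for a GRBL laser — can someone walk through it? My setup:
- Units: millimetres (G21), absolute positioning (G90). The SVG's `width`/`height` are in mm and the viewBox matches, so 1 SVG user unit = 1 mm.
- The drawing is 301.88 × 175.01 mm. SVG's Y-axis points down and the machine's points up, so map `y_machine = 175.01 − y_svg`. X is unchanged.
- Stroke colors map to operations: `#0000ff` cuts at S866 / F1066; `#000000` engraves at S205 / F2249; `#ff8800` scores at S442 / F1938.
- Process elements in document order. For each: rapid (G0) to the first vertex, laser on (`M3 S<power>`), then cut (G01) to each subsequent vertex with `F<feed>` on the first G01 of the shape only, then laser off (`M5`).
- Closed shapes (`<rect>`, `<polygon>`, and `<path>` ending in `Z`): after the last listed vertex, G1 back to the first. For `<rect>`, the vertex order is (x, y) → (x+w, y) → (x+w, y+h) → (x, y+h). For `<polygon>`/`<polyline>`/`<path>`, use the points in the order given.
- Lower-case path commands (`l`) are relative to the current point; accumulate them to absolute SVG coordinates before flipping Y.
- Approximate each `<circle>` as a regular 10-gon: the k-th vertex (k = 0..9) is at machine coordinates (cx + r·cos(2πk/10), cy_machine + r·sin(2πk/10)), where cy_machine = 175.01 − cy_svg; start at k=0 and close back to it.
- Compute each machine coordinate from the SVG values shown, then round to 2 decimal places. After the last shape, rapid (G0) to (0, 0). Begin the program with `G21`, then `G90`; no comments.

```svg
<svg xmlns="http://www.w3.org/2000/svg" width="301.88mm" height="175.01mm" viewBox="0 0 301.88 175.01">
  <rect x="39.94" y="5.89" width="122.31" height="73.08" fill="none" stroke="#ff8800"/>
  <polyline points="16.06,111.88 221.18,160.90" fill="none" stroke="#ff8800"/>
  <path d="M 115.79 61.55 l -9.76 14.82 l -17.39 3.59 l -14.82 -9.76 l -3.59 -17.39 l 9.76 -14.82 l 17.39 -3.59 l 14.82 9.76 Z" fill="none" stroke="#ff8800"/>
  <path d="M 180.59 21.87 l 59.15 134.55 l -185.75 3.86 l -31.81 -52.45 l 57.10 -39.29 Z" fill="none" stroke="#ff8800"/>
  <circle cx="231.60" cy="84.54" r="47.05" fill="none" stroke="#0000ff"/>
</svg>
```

1 u = 1 mm; y_m = 175.01 − y.

[1] `<rect>` rectangle, #ff8800→score S442 F1938: (39.94,169.12) → (162.25,169.12) → (162.25,96.04) → (39.94,96.04) → (39.94,169.12) (closed)

[2] `<polyline>` line segment, #ff8800→score S442 F1938: (16.06,63.13) → (221.18,14.11)

[3] `<path>` regular polygon, #ff8800→score S442 F1938: (115.79,113.46) → (106.03,98.64) → (88.64,95.05) → (73.82,104.81) → (70.23,122.20) → (79.99,137.02) → (97.38,140.61) → (112.20,130.85) → (115.79,113.46) (closed)

[4] `<path>` closed polygon, #ff8800→score S442 F1938: (180.59,153.14) → (239.74,18.59) → (53.99,14.73) → (22.18,67.18) → (79.28,106.47) → (180.59,153.14) (closed)

[5] `<circle>` circle, #0000ff→cut S866 F1066: (278.65,90.47) → (269.66,118.13) → (246.14,135.22) → (217.06,135.22) → (193.54,118.13) → (184.55,90.47) → (193.54,62.81) → (217.06,45.72) → (246.14,45.72) → (269.66,62.81) → (278.65,90.47) (closed)

G21
G90
G0 X39.94 Y169.12
M3 S442
G01 X162.25 Y169.12 F1938
G01 X162.25 Y96.04
G01 X39.94 Y96.04
G01 X39.94 Y169.12
M5
G0 X16.06 Y63.13
M3 S442
G01 X221.18 Y14.11 F1938
M5
G0 X115.79 Y113.46
M3 S442
G01 X106.03 Y98.64 F1938
G01 X88.64 Y95.05
G01 X73.82 Y104.81
G01 X70.23 Y122.20
G01 X79.99 Y137.02
G01 X97.38 Y140.61
G01 X112.20 Y130.85
G01 X115.79 Y113.46
M5
G0 X180.59 Y153.14
M3 S442
G01 X239.74 Y18.59 F1938
G01 X53.99 Y14.73
G01 X22.18 Y67.18
G01 X79.28 Y106.47
G01 X180.59 Y153.14
M5
G0 X278.65 Y90.47
M3 S866
G01 X269.66 Y118.13 F1066
G01 X246.14 Y135.22
G01 X217.06 Y135.22
G01 X193.54 Y118.13
G01 X184.55 Y90.47
G01 X193.54 Y62.81
G01 X217.06 Y45.72
G01 X246.14 Y45.72
G01 X269.66 Y62.81
G01 X278.65 Y90.47
M5
G0 X0.00 Y0.00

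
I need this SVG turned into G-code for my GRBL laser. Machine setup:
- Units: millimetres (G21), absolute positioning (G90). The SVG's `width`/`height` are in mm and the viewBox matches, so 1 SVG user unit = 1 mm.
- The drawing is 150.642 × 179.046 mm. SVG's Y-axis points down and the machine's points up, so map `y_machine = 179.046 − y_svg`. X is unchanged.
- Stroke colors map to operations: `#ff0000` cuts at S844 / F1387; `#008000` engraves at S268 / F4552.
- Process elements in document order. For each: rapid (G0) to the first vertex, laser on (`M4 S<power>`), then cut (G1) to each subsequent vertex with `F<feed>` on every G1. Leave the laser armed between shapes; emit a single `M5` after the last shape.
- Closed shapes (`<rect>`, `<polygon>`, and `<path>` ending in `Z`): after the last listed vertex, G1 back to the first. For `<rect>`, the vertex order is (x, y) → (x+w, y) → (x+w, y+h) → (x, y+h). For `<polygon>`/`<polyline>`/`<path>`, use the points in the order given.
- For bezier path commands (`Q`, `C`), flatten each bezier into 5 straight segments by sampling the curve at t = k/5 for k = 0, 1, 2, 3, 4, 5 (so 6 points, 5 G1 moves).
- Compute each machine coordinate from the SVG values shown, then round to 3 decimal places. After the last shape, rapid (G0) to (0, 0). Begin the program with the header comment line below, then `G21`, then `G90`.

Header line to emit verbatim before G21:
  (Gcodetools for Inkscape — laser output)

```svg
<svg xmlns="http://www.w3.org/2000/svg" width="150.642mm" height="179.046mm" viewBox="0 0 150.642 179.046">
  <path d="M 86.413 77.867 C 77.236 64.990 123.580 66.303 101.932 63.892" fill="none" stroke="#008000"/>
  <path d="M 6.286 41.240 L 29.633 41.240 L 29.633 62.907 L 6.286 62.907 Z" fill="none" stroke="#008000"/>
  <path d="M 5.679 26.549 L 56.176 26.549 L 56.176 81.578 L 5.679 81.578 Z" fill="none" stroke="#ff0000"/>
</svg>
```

Since the viewBox matches the mm dimensions, user units are millimetres directly. The only transform is the Y-flip y_m = 179.046 − y_svg.

Shape 1 is a cubic bezier drawn with `<path>`. Its stroke #008000 means engrave at S268, F4552. After flipping Y the toolpath is (86.413,101.179) → (86.581,107.346) → (94.146,110.967) → (103.178,112.902) → (107.750,114.011) → (101.932,115.154).

Shape 2 is a rectangle drawn with `<path>`. Its stroke #008000 means engrave at S268, F4552. After flipping Y the toolpath is (6.286,137.806) → (29.633,137.806) → (29.633,116.139) → (6.286,116.139) → (6.286,137.806), returning to the start.

Shape 3 is a rectangle drawn with `<path>`. Its stroke #ff0000 means cut at S844, F1387. After flipping Y the toolpath is (5.679,152.497) → (56.176,152.497) → (56.176,97.468) → (5.679,97.468) → (5.679,152.497), returning to the start.

(Gcodetools for Inkscape — laser output)
G21
G90
G0 X86.413 Y101.179
M4 S268
G1 X86.581 Y107.346 F4552
G1 X94.146 Y110.967 F4552
G1 X103.178 Y112.902 F4552
G1 X107.750 Y114.011 F4552
G1 X101.932 Y115.154 F4552
G0 X6.286 Y137.806
M4 S268
G1 X29.633 Y137.806 F4552
G1 X29.633 Y116.139 F4552
G1 X6.286 Y116.139 F4552
G1 X6.286 Y137.806 F4552
G0 X5.679 Y152.497
M4 S844
G1 X56.176 Y152.497 F1387
G1 X56.176 Y97.468 F1387
G1 X5.679 Y97.468 F1387
G1 X5.679 Y152.497 F1387
M5
G0 X0.000 Y0.000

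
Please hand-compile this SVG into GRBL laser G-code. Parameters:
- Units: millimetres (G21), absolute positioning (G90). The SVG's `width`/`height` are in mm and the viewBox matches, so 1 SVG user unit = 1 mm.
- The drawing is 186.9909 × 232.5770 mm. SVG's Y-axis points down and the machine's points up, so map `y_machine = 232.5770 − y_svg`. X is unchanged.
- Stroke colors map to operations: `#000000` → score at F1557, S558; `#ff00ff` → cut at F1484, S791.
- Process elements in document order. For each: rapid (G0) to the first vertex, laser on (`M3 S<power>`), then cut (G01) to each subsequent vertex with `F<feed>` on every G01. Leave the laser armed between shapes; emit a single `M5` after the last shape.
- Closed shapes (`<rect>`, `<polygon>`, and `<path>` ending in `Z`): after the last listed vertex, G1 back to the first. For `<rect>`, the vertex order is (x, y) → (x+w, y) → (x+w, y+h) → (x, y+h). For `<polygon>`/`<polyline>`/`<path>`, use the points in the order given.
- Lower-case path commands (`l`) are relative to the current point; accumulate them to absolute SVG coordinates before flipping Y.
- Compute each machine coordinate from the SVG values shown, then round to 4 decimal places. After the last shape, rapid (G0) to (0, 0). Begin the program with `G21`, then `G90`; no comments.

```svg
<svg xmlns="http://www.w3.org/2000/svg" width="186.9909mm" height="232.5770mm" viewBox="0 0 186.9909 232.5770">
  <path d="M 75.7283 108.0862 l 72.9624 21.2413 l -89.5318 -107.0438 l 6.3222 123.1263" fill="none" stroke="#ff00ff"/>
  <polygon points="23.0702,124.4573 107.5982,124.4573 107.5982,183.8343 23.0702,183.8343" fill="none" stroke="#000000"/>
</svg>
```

1 u = 1 mm; y_m = 232.5770 − y.

[1] `<path>` open polyline, #ff00ff→cut S791 F1484: (75.7283,124.4908) → (148.6907,103.2495) → (59.1589,210.2933) → (65.4811,87.1670)

[2] `<polygon>` rectangle, #000000→score S558 F1557: (23.0702,108.1197) → (107.5982,108.1197) → (107.5982,48.7427) → (23.0702,48.7427) → (23.0702,108.1197) (closed)

G21
G90
G0 X75.7283 Y124.4908
M3 S791
G01 X148.6907 Y103.2495 F1484
G01 X59.1589 Y210.2933 F1484
G01 X65.4811 Y87.1670 F1484
G0 X23.0702 Y108.1197
M3 S558
G01 X107.5982 Y108.1197 F1557
G01 X107.5982 Y48.7427 F1557
G01 X23.0702 Y48.7427 F1557
G01 X23.0702 Y108.1197 F1557
M5
G0 X0.0000 Y0.0000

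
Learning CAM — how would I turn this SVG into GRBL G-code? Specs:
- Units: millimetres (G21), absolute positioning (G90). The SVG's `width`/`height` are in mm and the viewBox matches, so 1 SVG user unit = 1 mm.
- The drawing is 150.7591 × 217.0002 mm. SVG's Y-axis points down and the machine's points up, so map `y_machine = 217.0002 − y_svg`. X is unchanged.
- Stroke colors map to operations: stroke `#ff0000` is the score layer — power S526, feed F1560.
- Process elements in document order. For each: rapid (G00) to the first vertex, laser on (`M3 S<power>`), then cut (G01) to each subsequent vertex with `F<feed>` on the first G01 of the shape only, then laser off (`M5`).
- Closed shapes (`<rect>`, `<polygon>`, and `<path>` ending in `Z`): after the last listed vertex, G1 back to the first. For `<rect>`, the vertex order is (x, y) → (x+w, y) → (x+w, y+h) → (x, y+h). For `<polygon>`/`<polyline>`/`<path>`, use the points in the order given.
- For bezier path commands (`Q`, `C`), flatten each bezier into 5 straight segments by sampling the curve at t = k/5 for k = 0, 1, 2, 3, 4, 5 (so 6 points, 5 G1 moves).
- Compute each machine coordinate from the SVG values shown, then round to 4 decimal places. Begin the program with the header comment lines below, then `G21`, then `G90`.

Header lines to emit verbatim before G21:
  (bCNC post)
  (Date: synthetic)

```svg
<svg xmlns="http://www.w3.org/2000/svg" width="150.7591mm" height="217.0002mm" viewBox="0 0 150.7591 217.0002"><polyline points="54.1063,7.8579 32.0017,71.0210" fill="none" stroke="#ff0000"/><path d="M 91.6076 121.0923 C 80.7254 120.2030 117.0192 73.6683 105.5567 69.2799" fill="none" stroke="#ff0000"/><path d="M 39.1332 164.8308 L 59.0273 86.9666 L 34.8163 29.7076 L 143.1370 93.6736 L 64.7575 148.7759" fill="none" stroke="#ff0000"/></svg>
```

(bCNC post)
(Date: synthetic)
G21
G90
G00 X54.1063 Y209.1423
M3 S526
G01 X32.0017 Y145.9792 F1560
M5
G00 X91.6076 Y95.9079
M3 S526
G01 X89.9799 Y101.2166 F1560
G01 X95.1178 Y113.2662
G01 X102.4643 Y127.8427
G01 X107.4629 Y140.7320
G01 X105.5567 Y147.7203
M5
G00 X39.1332 Y52.1694
M3 S526
G01 X59.0273 Y130.0336 F1560
G01 X34.8163 Y187.2926
G01 X143.1370 Y123.3266
G01 X64.7575 Y68.2243
M5

Since the viewBox matches the mm dimensions, user units are millimetres directly. The only transform is the Y-flip y_m = 217.0002 − y_svg.

Shape 1 is a line segment drawn with `<polyline>`. Its stroke #ff0000 means score at S526, F1560. After flipping Y the toolpath is (54.1063,209.1423) → (32.0017,145.9792).

Shape 2 is a cubic bezier drawn with `<path>`. Its stroke #ff0000 means score at S526, F1560. After flipping Y the toolpath is (91.6076,95.9079) → (89.9799,101.2166) → (95.1178,113.2662) → (102.4643,127.8427) → (107.4629,140.7320) → (105.5567,147.7203).

Shape 3 is a open polyline drawn with `<path>`. Its stroke #ff0000 means score at S526, F1560. After flipping Y the toolpath is (39.1332,52.1694) → (59.0273,130.0336) → (34.8163,187.2926) → (143.1370,123.3266) → (64.7575,68.2243).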